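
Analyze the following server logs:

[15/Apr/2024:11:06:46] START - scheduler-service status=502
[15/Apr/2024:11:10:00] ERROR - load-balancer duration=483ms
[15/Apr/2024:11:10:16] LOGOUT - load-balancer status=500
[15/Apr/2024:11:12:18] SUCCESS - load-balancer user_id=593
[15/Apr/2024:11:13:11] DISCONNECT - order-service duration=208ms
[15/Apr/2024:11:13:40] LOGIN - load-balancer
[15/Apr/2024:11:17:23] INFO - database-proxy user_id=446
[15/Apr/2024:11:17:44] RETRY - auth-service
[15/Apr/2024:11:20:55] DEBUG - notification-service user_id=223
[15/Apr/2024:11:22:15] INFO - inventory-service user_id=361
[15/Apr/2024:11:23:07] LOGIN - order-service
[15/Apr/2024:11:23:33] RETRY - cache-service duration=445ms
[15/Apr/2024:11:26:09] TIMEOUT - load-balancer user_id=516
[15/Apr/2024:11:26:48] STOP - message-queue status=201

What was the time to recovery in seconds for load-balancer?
138

To calculate recovery time:

1. Find ERROR event for load-balancer: 15/Apr/2024:11:10:00
2. Find next SUCCESS event for load-balancer: 15/Apr/2024:11:12:18
3. Recovery time: 15/Apr/2024:11:12:18 - 15/Apr/2024:11:10:00 = 138 seconds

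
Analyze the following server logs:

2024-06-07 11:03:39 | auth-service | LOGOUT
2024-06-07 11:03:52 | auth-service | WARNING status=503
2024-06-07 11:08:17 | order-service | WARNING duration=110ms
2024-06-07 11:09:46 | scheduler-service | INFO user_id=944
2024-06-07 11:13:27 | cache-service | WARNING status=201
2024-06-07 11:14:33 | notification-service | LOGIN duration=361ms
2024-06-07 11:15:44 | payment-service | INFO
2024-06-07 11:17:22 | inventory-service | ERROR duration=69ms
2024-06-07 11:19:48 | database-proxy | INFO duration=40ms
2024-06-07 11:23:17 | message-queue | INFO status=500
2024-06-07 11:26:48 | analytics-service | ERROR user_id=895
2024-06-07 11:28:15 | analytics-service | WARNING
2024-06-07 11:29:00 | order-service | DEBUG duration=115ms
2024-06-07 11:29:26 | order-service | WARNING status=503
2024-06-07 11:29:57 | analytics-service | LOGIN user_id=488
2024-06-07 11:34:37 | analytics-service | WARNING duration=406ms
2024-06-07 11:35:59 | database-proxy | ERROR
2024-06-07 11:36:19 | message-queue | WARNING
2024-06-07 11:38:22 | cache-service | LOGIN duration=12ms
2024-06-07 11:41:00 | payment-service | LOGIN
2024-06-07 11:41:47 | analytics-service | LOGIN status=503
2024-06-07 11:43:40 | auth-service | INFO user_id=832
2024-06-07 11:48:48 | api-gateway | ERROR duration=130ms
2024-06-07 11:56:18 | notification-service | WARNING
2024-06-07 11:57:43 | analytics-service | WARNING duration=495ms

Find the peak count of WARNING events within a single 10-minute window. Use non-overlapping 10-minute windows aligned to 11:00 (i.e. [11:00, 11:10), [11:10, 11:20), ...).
2

To find the burst window:

1. Divide the log period into non-overlapping 10-minute windows starting at 11:00
2. Count WARNING events in each window
3. Find the window with maximum count
4. Maximum events in a window: 2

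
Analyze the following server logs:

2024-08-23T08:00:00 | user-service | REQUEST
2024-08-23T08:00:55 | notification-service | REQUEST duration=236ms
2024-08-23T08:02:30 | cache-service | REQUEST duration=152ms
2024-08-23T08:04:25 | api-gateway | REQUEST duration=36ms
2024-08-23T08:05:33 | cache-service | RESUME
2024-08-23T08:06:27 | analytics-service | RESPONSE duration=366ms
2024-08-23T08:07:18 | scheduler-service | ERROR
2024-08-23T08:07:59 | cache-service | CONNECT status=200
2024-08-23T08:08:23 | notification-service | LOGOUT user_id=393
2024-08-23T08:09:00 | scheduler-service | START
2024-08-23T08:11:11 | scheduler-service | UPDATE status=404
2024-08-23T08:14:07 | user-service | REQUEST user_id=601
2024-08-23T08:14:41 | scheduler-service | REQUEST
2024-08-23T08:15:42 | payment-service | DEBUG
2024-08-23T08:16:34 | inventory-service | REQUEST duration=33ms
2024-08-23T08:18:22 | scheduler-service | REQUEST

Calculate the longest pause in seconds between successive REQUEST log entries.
582

To find the longest gap:

1. Extract all REQUEST events in chronological order
2. Calculate time differences between consecutive events
3. Find the maximum difference
4. Longest gap: 582 seconds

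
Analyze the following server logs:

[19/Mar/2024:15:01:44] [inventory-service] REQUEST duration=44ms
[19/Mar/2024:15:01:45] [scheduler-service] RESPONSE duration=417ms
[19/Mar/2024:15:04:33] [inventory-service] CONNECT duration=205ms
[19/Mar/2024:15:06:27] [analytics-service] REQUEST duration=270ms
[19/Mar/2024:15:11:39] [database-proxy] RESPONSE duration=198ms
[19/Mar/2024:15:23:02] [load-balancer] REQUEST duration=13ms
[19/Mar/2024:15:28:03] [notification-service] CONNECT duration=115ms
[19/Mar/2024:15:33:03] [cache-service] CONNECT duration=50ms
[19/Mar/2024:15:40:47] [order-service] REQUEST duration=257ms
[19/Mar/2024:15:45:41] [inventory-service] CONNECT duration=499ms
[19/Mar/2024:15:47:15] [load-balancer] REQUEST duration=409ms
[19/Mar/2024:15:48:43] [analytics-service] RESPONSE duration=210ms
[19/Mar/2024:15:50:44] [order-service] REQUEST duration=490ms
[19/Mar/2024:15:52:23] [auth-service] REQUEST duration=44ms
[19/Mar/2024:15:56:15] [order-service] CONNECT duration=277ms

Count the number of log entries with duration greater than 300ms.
4

To count timeouts:

1. Threshold: 300ms
2. Extract duration from each log entry
3. Count entries where duration > 300
4. Timeout count: 4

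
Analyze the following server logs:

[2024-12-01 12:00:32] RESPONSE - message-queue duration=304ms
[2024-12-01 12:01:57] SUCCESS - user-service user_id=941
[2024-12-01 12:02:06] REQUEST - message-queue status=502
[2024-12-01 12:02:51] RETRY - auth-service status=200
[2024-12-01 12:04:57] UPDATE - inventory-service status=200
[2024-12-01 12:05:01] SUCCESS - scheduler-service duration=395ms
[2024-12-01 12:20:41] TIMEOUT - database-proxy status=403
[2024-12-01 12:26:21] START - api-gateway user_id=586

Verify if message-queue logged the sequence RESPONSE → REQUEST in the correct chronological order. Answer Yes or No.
Yes

To verify sequence order:

1. Find all events in sequence RESPONSE → REQUEST for message-queue
2. Extract their timestamps
3. Check if timestamps are in ascending order
4. Result: Yes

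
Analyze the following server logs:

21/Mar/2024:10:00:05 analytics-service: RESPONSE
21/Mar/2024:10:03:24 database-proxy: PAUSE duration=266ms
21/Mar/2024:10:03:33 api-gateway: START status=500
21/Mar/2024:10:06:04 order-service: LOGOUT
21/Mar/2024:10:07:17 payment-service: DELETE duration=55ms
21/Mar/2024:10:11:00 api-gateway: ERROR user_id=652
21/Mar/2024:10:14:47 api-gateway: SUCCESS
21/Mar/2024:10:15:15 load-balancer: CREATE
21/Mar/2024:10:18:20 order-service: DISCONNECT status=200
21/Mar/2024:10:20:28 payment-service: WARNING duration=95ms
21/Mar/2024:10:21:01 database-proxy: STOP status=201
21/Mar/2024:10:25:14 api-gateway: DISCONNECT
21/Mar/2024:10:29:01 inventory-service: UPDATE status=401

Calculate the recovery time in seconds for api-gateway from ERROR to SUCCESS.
227

To calculate recovery time:

1. Find ERROR event for api-gateway: 21/Mar/2024:10:11:00
2. Find next SUCCESS event for api-gateway: 21/Mar/2024:10:14:47
3. Recovery time: 21/Mar/2024:10:14:47 - 21/Mar/2024:10:11:00 = 227 seconds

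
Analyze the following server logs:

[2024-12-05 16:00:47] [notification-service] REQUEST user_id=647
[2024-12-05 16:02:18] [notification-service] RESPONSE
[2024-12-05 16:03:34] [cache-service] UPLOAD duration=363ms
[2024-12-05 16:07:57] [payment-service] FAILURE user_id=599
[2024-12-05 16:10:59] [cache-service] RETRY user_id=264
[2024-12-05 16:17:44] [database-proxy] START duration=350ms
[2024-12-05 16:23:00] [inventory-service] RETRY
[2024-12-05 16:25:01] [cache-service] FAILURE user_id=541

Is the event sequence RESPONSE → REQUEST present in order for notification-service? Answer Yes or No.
No

To verify sequence order:

1. Find all events in sequence RESPONSE → REQUEST for notification-service
2. Extract their timestamps
3. Check if timestamps are in ascending order
4. Result: No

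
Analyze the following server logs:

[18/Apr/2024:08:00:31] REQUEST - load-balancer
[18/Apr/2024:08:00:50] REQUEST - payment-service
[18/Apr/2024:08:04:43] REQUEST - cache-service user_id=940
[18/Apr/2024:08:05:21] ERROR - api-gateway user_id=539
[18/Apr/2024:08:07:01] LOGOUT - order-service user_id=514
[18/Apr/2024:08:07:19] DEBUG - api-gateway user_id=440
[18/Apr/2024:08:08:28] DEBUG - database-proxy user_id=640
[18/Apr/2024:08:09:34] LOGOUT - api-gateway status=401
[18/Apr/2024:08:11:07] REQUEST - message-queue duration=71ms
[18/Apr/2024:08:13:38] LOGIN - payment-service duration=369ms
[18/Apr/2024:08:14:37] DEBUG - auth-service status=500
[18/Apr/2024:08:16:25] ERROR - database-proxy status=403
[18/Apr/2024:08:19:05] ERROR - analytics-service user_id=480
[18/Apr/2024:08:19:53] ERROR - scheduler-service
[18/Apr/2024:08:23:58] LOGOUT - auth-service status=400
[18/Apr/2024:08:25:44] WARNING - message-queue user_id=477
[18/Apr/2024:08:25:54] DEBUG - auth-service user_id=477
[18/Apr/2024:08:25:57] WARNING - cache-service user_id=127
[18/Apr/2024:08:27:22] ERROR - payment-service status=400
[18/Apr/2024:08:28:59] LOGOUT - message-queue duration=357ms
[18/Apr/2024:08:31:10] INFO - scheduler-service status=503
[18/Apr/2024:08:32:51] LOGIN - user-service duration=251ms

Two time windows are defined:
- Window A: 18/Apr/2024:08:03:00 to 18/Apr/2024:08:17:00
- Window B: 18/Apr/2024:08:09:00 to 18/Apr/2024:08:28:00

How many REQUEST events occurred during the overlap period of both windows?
1

To find overlap events:

1. Window A: 18/Apr/2024:08:03:00 to 18/Apr/2024:08:17:00
2. Window B: 18/Apr/2024:08:09:00 to 18/Apr/2024:08:28:00
3. Overlap period: 18/Apr/2024:08:09:00 to 18/Apr/2024:08:17:00
4. Count REQUEST events in overlap: 1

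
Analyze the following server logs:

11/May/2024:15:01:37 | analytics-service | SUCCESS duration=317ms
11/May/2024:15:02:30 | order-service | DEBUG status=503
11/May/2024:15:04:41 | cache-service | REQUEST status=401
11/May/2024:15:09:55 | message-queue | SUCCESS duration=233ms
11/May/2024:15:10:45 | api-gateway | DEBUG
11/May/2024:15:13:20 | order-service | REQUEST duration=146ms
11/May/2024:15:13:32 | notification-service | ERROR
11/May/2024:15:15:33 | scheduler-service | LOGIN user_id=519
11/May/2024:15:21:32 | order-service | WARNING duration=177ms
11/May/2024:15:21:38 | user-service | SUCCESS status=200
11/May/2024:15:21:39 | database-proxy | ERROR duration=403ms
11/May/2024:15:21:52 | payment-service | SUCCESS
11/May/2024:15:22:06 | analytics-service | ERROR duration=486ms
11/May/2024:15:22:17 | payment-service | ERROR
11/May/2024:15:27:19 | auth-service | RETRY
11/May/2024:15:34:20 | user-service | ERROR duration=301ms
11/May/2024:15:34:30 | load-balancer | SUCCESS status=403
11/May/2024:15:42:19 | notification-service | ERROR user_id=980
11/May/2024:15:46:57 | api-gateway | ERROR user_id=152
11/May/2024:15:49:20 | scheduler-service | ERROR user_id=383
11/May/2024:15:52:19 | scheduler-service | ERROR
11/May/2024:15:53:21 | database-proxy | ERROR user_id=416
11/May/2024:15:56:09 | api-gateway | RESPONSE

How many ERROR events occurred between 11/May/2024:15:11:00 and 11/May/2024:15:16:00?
1

To count events in the time window:

1. Window boundaries: 11/May/2024:15:11:00 to 11/May/2024:15:16:00
2. Filter for ERROR events within this window
3. Count matching events: 1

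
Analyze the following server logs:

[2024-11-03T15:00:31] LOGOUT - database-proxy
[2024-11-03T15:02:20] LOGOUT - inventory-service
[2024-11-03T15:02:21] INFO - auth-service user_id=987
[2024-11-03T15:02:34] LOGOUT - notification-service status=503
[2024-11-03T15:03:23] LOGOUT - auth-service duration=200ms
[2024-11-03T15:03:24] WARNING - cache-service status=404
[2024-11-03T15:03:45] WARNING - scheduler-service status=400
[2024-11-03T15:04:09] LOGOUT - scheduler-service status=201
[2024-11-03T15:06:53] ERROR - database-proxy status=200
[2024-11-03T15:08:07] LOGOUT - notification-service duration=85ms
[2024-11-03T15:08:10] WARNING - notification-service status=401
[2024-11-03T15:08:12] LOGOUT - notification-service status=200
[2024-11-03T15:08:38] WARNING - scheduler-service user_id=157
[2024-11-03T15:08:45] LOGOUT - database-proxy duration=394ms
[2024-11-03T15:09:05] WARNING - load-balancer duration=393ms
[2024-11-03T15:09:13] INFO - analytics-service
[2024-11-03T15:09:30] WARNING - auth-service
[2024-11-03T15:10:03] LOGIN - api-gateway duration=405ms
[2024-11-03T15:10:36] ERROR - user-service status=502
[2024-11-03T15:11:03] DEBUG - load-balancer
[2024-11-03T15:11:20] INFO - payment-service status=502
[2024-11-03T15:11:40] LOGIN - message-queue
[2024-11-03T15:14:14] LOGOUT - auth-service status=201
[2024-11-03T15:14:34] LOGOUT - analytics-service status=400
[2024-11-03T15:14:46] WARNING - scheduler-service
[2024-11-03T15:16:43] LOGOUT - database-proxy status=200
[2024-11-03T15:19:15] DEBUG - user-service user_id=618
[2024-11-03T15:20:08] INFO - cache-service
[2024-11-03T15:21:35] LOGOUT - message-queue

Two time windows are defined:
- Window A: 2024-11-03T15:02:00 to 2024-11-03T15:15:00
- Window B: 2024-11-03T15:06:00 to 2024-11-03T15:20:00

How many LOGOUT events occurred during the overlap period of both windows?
5

To find overlap events:

1. Window A: 2024-11-03T15:02:00 to 2024-11-03T15:15:00
2. Window B: 2024-11-03T15:06:00 to 2024-11-03T15:20:00
3. Overlap period: 2024-11-03T15:06:00 to 2024-11-03T15:15:00
4. Count LOGOUT events in overlap: 5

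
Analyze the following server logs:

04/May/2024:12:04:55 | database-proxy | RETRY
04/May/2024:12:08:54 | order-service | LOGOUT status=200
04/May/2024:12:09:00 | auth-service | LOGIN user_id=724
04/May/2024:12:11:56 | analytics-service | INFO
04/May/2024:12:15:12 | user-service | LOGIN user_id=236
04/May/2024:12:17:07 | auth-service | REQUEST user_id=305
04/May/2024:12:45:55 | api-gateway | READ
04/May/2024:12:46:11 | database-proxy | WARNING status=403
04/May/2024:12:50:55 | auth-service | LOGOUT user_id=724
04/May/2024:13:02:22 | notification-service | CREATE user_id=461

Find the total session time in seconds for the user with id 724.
2515

To calculate session duration:

1. Find LOGIN event for user_id=724: 04/May/2024:12:09:00
2. Find LOGOUT event for user_id=724: 04/May/2024:12:50:55
3. Session duration: 04/May/2024:12:50:55 - 04/May/2024:12:09:00 = 2515 seconds (41 minutes)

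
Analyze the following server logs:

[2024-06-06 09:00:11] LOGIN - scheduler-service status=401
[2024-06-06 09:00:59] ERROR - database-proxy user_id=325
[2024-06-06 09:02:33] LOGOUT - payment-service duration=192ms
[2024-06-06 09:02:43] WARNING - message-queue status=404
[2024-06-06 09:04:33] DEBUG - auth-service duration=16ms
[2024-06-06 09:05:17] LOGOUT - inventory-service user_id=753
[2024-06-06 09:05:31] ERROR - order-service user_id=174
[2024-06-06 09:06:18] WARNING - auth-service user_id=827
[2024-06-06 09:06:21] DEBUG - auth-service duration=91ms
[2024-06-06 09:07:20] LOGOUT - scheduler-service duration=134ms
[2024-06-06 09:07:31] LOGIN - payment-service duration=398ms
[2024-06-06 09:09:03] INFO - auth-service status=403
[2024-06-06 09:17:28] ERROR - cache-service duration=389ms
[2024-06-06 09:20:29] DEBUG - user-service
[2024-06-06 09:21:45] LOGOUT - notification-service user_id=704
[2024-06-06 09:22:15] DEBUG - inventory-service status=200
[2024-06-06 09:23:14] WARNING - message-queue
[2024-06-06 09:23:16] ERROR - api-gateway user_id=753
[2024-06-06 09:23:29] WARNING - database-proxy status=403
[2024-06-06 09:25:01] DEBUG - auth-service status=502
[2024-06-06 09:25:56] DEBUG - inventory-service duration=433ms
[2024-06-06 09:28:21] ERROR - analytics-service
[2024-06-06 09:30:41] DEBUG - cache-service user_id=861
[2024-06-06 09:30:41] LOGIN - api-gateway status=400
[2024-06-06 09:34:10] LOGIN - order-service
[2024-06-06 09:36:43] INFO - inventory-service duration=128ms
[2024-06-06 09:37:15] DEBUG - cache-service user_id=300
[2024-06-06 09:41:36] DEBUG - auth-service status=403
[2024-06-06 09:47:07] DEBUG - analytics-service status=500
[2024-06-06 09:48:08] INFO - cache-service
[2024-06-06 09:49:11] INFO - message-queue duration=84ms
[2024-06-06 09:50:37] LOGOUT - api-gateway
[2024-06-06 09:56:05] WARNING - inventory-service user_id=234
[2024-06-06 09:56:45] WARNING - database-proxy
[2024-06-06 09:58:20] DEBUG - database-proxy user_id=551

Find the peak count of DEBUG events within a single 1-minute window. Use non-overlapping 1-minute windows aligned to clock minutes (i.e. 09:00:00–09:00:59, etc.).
2

To find the burst window:

1. Divide the log period into non-overlapping 1-minute windows starting at 09:00
2. Count DEBUG events in each window
3. Find the window with maximum count
4. Maximum events in a window: 2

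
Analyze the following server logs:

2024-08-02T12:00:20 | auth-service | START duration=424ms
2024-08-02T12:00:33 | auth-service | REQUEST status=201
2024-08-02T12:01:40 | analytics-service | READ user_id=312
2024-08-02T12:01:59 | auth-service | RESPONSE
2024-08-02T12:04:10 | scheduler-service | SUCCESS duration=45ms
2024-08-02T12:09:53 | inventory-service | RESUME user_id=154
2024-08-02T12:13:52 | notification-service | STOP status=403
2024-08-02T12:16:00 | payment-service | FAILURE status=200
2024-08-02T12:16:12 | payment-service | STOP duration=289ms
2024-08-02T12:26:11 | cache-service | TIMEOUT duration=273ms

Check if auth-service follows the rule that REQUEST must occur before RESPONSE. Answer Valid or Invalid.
Valid

To validate ordering:

1. Required order: REQUEST → RESPONSE
2. Rule: REQUEST must occur before RESPONSE
3. Check actual order of events for auth-service
4. Result: Valid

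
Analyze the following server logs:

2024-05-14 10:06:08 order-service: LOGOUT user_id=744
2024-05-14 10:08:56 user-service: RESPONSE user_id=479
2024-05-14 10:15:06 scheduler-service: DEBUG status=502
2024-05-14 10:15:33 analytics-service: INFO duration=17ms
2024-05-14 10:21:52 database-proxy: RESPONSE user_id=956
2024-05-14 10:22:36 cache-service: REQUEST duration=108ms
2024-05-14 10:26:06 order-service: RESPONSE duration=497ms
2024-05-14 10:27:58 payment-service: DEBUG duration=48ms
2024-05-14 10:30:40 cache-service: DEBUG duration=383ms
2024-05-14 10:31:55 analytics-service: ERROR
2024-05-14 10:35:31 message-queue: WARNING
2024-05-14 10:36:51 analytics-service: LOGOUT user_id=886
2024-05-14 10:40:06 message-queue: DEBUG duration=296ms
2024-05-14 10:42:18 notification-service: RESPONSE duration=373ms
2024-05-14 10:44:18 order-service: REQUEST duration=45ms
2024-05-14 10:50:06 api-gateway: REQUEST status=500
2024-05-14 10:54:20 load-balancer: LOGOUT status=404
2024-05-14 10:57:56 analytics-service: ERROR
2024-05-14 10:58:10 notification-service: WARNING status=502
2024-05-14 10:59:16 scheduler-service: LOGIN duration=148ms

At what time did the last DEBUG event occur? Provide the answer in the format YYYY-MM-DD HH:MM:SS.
2024-05-14 10:40:06

To find the last event:

1. Filter for all DEBUG events
2. Sort by timestamp
3. Select the last one
4. Timestamp: 2024-05-14 10:40:06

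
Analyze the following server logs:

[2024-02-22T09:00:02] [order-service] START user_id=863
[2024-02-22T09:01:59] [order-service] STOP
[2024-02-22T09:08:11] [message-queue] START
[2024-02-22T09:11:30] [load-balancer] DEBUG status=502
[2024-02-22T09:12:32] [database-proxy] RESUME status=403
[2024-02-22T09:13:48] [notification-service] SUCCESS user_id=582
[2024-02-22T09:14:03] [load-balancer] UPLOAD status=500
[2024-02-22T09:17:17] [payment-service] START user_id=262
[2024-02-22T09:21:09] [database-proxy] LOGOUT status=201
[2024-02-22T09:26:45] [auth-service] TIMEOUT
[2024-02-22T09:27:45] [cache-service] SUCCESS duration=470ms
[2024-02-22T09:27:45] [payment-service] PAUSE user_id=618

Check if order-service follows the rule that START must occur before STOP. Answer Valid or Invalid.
Valid

To validate ordering:

1. Required order: START → STOP
2. Rule: START must occur before STOP
3. Check actual order of events for order-service
4. Result: Valid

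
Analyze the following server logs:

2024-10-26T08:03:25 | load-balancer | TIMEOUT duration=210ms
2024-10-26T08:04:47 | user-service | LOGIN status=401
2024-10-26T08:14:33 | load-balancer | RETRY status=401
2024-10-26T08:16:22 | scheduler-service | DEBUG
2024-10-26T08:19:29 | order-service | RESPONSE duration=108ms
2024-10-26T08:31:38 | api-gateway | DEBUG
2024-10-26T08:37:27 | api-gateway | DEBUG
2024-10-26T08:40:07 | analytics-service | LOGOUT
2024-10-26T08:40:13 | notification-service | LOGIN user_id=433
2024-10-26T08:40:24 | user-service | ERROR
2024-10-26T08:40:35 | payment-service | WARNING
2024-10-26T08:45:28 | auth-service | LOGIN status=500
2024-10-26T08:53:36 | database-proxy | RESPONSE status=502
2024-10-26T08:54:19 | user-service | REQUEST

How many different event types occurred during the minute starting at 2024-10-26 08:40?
4

To count unique event types:

1. Filter events in the minute starting at 2024-10-26 08:40
2. Extract event types from matching entries
3. Count unique types: 4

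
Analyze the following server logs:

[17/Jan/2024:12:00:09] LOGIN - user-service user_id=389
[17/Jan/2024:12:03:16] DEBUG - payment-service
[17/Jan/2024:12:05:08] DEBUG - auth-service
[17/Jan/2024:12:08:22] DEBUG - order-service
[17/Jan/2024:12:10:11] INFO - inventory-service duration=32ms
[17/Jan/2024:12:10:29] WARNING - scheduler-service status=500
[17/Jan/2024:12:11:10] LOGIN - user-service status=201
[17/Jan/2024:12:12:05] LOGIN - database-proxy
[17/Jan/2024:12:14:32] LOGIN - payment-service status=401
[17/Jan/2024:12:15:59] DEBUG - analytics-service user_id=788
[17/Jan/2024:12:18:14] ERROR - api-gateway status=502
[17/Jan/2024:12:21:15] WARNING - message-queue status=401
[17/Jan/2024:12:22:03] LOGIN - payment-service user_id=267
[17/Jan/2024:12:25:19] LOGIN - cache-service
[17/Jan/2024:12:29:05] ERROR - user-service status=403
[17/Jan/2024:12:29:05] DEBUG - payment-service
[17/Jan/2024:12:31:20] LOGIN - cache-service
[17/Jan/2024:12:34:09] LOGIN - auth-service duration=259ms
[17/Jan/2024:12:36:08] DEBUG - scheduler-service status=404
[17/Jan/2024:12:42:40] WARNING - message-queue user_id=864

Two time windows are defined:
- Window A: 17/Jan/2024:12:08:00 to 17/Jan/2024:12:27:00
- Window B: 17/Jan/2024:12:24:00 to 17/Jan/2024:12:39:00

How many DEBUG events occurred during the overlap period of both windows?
0

To find overlap events:

1. Window A: 17/Jan/2024:12:08:00 to 17/Jan/2024:12:27:00
2. Window B: 17/Jan/2024:12:24:00 to 17/Jan/2024:12:39:00
3. Overlap period: 17/Jan/2024:12:24:00 to 17/Jan/2024:12:27:00
4. Count DEBUG events in overlap: 0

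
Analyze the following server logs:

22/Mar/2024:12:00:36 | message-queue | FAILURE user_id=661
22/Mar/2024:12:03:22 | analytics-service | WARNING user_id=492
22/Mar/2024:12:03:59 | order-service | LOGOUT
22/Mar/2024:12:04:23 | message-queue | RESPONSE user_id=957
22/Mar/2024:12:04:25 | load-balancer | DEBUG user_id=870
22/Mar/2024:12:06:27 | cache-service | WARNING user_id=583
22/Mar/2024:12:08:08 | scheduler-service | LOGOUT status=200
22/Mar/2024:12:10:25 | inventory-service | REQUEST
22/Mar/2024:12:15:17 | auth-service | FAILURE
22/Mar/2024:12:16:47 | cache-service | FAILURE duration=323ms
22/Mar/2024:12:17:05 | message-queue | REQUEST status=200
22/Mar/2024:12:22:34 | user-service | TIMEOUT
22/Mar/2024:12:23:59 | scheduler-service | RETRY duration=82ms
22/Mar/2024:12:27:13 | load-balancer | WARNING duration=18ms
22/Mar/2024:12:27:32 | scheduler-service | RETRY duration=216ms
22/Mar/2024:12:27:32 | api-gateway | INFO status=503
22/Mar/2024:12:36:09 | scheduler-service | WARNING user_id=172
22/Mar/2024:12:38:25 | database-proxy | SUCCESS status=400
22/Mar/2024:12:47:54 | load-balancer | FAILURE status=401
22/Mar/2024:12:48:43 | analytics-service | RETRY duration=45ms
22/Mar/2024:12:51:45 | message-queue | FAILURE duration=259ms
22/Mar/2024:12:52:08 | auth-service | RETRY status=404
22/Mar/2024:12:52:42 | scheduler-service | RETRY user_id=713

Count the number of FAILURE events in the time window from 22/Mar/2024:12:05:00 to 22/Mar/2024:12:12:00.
0

To count events in the time window:

1. Window boundaries: 22/Mar/2024:12:05:00 to 22/Mar/2024:12:12:00
2. Filter for FAILURE events within this window
3. Count matching events: 0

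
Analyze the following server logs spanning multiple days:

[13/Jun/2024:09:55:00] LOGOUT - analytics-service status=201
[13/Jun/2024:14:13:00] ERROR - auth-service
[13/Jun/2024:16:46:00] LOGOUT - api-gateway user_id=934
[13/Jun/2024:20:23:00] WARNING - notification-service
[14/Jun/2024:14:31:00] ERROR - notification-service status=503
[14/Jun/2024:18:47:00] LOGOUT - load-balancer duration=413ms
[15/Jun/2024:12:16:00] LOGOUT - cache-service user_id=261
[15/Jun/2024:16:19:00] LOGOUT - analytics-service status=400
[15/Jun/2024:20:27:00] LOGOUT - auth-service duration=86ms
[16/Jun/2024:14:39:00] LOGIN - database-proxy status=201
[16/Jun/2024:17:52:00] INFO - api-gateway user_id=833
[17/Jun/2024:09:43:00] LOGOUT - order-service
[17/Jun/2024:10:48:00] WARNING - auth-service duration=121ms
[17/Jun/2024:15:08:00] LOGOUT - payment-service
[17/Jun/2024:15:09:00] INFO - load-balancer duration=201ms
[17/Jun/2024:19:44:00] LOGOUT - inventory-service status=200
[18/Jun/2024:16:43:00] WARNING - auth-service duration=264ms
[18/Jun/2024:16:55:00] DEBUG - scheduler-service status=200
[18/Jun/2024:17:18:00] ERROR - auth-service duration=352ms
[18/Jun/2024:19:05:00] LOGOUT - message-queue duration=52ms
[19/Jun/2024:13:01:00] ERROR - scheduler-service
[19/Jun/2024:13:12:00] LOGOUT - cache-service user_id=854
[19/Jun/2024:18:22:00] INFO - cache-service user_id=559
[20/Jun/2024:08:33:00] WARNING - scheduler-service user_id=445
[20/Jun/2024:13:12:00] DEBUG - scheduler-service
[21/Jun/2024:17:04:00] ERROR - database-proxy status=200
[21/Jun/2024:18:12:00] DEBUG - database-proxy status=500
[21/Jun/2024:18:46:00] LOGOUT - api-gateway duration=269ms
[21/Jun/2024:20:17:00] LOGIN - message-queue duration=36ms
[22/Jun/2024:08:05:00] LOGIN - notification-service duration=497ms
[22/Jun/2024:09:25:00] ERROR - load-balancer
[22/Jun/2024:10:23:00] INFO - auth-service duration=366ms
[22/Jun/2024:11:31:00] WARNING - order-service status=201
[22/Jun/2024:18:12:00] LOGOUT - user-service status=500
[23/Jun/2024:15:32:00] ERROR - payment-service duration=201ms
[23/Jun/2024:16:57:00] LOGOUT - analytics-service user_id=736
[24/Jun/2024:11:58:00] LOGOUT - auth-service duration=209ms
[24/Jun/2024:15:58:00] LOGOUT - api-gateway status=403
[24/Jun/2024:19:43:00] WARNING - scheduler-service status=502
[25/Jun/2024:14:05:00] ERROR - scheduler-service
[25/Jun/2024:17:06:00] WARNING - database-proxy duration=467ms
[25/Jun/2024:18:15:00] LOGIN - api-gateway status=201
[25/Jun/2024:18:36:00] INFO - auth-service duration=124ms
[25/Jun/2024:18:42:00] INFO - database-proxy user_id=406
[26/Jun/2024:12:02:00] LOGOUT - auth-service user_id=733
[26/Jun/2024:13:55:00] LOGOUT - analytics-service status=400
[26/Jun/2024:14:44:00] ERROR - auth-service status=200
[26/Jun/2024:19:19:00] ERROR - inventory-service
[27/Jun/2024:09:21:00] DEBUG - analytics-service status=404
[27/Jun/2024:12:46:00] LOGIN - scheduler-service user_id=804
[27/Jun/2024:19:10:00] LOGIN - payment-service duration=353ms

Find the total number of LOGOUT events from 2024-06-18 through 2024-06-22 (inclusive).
4

To filter by date range:

1. Date range: 2024-06-18 through 2024-06-22, both dates inclusive
2. Filter for LOGOUT events whose date falls in this range
3. Count matching events: 4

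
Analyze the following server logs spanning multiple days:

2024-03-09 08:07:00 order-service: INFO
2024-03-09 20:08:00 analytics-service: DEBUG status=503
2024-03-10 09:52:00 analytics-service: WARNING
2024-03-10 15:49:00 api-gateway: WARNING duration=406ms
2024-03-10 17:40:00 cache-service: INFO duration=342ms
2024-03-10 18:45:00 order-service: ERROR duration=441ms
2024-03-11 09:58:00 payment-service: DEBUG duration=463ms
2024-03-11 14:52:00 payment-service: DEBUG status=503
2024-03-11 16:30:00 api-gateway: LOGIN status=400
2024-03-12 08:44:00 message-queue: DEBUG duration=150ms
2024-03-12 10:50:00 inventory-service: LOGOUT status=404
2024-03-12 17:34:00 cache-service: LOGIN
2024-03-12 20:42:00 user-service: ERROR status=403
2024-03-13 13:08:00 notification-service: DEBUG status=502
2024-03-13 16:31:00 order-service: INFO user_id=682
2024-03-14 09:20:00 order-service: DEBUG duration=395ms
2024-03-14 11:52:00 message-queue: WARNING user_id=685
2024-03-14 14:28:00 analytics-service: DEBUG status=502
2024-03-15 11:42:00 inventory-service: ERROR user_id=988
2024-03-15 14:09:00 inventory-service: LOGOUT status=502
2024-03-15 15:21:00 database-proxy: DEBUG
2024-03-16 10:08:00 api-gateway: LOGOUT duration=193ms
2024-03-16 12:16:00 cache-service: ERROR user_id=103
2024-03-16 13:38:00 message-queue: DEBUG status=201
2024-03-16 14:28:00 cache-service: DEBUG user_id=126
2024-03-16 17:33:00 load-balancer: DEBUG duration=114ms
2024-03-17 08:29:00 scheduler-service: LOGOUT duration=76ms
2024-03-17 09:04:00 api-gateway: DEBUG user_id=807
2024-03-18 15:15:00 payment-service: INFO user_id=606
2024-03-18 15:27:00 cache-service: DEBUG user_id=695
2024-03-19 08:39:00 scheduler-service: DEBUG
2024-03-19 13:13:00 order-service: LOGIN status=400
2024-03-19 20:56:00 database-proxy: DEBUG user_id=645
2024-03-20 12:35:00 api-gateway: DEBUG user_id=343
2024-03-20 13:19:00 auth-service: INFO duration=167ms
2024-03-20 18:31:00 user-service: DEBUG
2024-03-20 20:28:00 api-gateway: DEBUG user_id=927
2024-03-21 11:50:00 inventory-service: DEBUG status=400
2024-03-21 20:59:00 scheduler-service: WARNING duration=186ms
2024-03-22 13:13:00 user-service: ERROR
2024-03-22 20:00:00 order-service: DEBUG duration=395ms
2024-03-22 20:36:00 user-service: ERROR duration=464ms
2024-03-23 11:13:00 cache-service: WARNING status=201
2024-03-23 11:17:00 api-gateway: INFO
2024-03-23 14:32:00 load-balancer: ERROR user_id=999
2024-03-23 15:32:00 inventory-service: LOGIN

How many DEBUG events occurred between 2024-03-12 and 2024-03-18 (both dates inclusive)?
10

To filter by date range:

1. Date range: 2024-03-12 through 2024-03-18, both dates inclusive
2. Filter for DEBUG events whose date falls in this range
3. Count matching events: 10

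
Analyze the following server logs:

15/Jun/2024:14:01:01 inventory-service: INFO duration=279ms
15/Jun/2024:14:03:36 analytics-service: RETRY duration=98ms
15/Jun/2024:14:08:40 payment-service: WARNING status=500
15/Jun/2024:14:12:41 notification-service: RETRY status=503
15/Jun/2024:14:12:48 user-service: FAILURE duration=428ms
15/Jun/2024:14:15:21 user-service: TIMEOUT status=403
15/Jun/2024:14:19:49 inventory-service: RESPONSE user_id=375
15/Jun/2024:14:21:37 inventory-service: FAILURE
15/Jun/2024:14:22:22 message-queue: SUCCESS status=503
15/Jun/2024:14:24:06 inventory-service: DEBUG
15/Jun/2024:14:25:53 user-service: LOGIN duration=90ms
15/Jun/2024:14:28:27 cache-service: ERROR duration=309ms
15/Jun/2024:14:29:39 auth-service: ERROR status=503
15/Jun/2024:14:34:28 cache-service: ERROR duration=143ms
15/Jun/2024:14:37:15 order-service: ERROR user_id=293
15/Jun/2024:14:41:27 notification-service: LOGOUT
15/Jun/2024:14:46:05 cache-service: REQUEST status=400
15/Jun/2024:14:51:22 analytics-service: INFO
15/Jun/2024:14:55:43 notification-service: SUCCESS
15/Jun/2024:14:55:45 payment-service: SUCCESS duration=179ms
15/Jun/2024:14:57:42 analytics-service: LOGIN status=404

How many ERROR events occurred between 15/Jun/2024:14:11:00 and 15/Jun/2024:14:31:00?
2

To count events in the time window:

1. Window boundaries: 15/Jun/2024:14:11:00 to 15/Jun/2024:14:31:00
2. Filter for ERROR events within this window
3. Count matching events: 2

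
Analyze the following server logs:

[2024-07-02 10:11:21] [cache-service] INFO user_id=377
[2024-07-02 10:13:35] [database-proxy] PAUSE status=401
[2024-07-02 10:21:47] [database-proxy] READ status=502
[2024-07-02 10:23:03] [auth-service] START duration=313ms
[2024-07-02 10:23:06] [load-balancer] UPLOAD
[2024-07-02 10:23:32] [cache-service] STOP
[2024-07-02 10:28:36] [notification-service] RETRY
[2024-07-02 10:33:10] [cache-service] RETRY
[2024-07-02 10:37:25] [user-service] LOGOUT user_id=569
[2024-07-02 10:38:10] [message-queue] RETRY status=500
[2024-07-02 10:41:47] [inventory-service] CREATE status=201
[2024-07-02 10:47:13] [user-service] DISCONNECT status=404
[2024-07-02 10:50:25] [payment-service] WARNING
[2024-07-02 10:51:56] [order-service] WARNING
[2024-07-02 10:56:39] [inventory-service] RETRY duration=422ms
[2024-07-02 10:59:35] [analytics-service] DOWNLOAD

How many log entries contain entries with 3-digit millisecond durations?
2

To find matching entries:

1. Pattern to match: entries with 3-digit millisecond durations
2. Scan each log entry for the pattern
3. Count matches: 2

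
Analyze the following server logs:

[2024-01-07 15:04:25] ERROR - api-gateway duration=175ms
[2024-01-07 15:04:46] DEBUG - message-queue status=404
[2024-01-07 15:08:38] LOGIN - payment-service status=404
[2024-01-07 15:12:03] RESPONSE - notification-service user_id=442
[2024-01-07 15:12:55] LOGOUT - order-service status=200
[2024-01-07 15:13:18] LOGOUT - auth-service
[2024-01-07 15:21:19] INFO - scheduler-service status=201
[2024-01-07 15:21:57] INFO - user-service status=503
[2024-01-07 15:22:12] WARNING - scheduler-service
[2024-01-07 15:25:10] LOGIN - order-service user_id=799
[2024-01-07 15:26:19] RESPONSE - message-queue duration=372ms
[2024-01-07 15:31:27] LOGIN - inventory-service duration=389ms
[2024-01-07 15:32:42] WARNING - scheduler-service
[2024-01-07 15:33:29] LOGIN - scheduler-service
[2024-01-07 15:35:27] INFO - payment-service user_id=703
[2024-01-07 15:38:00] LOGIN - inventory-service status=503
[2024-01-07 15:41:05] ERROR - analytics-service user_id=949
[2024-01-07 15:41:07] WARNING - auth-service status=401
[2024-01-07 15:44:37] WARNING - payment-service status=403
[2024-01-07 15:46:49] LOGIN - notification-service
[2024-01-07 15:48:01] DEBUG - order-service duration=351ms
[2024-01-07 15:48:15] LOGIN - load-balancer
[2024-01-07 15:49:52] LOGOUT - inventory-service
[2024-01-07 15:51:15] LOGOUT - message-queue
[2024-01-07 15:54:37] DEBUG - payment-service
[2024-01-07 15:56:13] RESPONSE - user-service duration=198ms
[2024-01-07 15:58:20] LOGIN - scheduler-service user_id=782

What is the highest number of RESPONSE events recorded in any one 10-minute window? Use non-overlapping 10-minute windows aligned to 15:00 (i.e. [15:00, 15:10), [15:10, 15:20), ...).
1

To find the burst window:

1. Divide the log period into non-overlapping 10-minute windows starting at 15:00
2. Count RESPONSE events in each window
3. Find the window with maximum count
4. Maximum events in a window: 1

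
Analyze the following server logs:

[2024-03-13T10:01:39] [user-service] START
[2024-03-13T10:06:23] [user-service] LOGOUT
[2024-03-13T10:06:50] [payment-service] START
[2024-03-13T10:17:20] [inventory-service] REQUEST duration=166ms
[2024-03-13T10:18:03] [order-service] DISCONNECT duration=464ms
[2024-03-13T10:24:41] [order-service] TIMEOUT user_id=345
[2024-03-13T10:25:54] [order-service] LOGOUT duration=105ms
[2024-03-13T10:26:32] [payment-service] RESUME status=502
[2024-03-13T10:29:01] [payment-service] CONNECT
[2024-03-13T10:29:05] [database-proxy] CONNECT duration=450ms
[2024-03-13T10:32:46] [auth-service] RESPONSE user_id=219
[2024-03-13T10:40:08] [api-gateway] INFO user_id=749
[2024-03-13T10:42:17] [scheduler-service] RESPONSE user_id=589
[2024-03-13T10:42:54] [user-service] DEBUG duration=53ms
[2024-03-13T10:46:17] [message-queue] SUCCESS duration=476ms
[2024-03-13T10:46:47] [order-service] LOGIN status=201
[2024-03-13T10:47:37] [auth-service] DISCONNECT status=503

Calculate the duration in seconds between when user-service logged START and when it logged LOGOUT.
284

To find the time between events:

1. Locate the first START event for user-service: 2024-03-13T10:01:39
2. Locate the first LOGOUT event for user-service: 2024-03-13T10:06:23
3. Calculate the difference: 2024-03-13T10:06:23 - 2024-03-13T10:01:39 = 284 seconds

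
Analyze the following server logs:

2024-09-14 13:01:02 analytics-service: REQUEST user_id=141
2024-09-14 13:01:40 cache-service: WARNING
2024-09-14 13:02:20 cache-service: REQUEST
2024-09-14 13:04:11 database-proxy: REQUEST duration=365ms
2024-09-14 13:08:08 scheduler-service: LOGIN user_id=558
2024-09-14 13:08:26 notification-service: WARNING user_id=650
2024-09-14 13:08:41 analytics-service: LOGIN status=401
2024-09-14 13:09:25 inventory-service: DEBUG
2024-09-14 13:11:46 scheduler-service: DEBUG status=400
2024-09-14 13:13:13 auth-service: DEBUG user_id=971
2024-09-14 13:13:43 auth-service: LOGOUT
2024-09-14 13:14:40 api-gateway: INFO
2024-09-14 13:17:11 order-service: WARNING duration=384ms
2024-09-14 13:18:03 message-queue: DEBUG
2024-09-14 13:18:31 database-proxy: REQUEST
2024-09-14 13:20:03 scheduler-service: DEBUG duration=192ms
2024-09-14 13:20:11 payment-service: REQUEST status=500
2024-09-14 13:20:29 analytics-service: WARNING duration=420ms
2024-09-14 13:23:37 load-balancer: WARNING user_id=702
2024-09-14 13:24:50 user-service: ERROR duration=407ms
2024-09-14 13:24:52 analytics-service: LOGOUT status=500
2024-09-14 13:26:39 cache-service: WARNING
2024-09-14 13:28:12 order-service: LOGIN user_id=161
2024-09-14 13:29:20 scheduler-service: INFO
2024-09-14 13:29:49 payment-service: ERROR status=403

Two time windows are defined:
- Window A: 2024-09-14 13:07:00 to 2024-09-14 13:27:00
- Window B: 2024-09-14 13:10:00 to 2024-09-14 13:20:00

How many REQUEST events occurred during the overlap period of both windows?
1

To find overlap events:

1. Window A: 2024-09-14 13:07:00 to 2024-09-14 13:27:00
2. Window B: 2024-09-14 13:10:00 to 2024-09-14 13:20:00
3. Overlap period: 2024-09-14 13:10:00 to 2024-09-14 13:20:00
4. Count REQUEST events in overlap: 1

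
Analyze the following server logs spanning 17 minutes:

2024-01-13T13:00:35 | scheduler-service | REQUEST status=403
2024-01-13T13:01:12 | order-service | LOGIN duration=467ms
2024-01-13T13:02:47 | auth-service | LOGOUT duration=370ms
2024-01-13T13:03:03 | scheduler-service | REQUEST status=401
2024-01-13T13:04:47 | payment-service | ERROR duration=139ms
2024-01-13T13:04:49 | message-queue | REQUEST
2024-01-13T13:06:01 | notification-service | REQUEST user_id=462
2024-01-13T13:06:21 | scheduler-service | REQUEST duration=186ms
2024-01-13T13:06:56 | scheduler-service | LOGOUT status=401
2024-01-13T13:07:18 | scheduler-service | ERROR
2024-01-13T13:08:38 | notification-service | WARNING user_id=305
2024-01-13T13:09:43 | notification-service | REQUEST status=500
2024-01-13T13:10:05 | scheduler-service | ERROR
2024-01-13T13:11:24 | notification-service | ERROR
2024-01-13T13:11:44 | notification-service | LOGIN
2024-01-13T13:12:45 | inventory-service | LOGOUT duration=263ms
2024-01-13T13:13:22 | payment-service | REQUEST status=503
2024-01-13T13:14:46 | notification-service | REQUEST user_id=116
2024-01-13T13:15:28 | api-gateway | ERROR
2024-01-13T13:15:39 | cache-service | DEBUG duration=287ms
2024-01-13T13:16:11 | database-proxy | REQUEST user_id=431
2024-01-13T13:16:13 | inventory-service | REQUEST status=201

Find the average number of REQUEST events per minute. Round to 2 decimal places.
0.59

To calculate the rate:

1. Count total REQUEST events: 10
2. Total time period: 17 minutes
3. Rate = 10 / 17 = 0.59 events per minute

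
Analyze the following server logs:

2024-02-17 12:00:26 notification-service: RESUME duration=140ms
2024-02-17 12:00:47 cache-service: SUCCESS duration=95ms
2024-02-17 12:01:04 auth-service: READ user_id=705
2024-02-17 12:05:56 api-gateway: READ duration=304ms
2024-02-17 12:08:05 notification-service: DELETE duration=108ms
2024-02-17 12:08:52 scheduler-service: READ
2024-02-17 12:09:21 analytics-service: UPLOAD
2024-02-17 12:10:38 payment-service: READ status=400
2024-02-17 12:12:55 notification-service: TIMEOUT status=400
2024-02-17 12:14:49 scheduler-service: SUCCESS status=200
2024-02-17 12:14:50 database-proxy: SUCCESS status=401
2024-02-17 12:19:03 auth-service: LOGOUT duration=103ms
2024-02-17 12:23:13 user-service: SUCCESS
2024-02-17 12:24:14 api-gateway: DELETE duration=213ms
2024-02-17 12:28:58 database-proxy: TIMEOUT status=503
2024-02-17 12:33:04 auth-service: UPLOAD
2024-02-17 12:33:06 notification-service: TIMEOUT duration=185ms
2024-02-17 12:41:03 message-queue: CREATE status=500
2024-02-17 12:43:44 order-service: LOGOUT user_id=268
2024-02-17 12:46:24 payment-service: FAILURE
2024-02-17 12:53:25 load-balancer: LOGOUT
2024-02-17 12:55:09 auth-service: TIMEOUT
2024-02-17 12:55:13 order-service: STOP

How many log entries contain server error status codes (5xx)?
2

To find matching entries:

1. Pattern to match: server error status codes (5xx)
2. Scan each log entry for the pattern
3. Count matches: 2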